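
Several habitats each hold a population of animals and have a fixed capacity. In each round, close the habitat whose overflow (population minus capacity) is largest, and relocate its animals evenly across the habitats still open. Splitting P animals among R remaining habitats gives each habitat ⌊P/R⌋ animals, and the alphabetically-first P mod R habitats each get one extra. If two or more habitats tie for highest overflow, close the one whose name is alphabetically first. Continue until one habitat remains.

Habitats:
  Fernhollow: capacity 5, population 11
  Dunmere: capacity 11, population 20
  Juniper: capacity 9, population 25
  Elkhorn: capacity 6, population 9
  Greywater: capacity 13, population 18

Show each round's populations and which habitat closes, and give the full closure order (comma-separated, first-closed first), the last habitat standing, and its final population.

Closure order: Juniper, Dunmere, Fernhollow, Greywater
Last habitat: Elkhorn with 83 animals

Round 1: Dunmere=20 Elkhorn=9 Fernhollow=11 Greywater=18 Juniper=25 → close Juniper (overflow 16)
  25÷4 = 6 each, +1 to first 1
Round 2: Dunmere=27 Elkhorn=15 Fernhollow=17 Greywater=24 → close Dunmere (overflow 16)
  27÷3 = 9 each, +1 to first 0
Round 3: Elkhorn=24 Fernhollow=26 Greywater=33 → close Fernhollow (overflow 21)
  26÷2 = 13 each, +1 to first 0
Round 4: Elkhorn=37 Greywater=46 → close Greywater (overflow 33)
  46÷1 = 46 each, +1 to first 0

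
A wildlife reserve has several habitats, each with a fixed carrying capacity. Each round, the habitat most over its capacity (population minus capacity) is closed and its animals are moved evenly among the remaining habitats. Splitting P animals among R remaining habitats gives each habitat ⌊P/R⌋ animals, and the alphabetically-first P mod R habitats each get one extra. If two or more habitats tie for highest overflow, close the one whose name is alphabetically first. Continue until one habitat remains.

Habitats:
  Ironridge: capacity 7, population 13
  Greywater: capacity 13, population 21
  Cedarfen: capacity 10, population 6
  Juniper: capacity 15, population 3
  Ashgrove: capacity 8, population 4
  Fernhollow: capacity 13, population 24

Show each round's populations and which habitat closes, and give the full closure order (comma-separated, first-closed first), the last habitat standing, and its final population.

Closure order: Fernhollow, Greywater, Ironridge, Ashgrove, Cedarfen
Last habitat: Juniper with 71 animals

Round 1: Ashgrove=4 Cedarfen=6 Fernhollow=24 Greywater=21 Ironridge=13 Juniper=3 → close Fernhollow (overflow 11)
  24÷5 = 4 each, +1 to first 4
Round 2: Ashgrove=9 Cedarfen=11 Greywater=26 Ironridge=18 Juniper=7 → close Greywater (overflow 13)
  26÷4 = 6 each, +1 to first 2
Round 3: Ashgrove=16 Cedarfen=18 Ironridge=24 Juniper=13 → close Ironridge (overflow 17)
  24÷3 = 8 each, +1 to first 0
Round 4: Ashgrove=24 Cedarfen=26 Juniper=21 → close Ashgrove (overflow 16)
  24÷2 = 12 each, +1 to first 0
Round 5: Cedarfen=38 Juniper=33 → close Cedarfen (overflow 28)
  38÷1 = 38 each, +1 to first 0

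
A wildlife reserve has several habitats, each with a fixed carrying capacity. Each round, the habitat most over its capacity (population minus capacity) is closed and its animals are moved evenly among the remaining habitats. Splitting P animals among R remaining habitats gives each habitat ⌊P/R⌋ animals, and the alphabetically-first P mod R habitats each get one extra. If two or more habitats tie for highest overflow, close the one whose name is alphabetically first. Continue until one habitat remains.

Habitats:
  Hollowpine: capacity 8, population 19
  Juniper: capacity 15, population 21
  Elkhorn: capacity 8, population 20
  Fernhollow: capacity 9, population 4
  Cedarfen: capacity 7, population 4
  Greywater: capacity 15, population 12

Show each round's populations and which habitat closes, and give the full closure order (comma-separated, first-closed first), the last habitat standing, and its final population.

Closure order: Elkhorn, Hollowpine, Juniper, Cedarfen, Greywater
Last habitat: Fernhollow with 80 animals

Round 1: Cedarfen=4 Elkhorn=20 Fernhollow=4 Greywater=12 Hollowpine=19 Juniper=21 → close Elkhorn (overflow 12)
  20÷5 = 4 each, +1 to first 0
Round 2: Cedarfen=8 Fernhollow=8 Greywater=16 Hollowpine=23 Juniper=25 → close Hollowpine (overflow 15)
  23÷4 = 5 each, +1 to first 3
Round 3: Cedarfen=14 Fernhollow=14 Greywater=22 Juniper=30 → close Juniper (overflow 15)
  30÷3 = 10 each, +1 to first 0
Round 4: Cedarfen=24 Fernhollow=24 Greywater=32 → close Cedarfen (overflow 17)
  24÷2 = 12 each, +1 to first 0
Round 5: Fernhollow=36 Greywater=44 → close Greywater (overflow 29)
  44÷1 = 44 each, +1 to first 0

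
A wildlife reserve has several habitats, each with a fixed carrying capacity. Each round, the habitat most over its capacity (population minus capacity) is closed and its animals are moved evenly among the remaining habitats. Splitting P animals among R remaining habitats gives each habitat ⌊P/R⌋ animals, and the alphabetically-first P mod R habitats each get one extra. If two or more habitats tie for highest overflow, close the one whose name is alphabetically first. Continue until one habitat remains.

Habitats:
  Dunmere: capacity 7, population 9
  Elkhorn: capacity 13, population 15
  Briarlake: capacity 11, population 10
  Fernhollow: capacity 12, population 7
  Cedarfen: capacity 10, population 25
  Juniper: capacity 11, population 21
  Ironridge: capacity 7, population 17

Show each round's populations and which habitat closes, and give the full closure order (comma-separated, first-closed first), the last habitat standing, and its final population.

Closure order: Cedarfen, Ironridge, Juniper, Briarlake, Dunmere, Elkhorn
Last habitat: Fernhollow with 104 animals

Round 1: Briarlake=10 Cedarfen=25 Dunmere=9 Elkhorn=15 Fernhollow=7 Ironridge=17 Juniper=21 → close Cedarfen (overflow 15)
  25÷6 = 4 each, +1 to first 1
Round 2: Briarlake=15 Dunmere=13 Elkhorn=19 Fernhollow=11 Ironridge=21 Juniper=25 → close Ironridge (overflow 14)
  21÷5 = 4 each, +1 to first 1
Round 3: Briarlake=20 Dunmere=17 Elkhorn=23 Fernhollow=15 Juniper=29 → close Juniper (overflow 18)
  29÷4 = 7 each, +1 to first 1
Round 4: Briarlake=28 Dunmere=24 Elkhorn=30 Fernhollow=22 → close Briarlake (overflow 17)
  28÷3 = 9 each, +1 to first 1
Round 5: Dunmere=34 Elkhorn=39 Fernhollow=31 → close Dunmere (overflow 27)
  34÷2 = 17 each, +1 to first 0
Round 6: Elkhorn=56 Fernhollow=48 → close Elkhorn (overflow 43)
  56÷1 = 56 each, +1 to first 0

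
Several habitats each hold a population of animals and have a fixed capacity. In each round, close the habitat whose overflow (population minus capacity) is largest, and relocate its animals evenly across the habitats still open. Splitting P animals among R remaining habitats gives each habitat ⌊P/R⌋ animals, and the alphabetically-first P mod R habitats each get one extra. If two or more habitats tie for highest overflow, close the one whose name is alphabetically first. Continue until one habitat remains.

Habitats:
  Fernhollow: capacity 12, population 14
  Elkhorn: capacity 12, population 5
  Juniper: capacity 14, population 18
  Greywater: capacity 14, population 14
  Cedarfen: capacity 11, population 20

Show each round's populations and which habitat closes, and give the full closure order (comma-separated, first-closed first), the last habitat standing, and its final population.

Closure order: Cedarfen, Juniper, Fernhollow, Greywater
Last habitat: Elkhorn with 71 animals

Round 1: Cedarfen=20 Elkhorn=5 Fernhollow=14 Greywater=14 Juniper=18 → close Cedarfen (overflow 9)
  20÷4 = 5 each, +1 to first 0
Round 2: Elkhorn=10 Fernhollow=19 Greywater=19 Juniper=23 → close Juniper (overflow 9)
  23÷3 = 7 each, +1 to first 2
Round 3: Elkhorn=18 Fernhollow=27 Greywater=26 → close Fernhollow (overflow 15)
  27÷2 = 13 each, +1 to first 1
Round 4: Elkhorn=32 Greywater=39 → close Greywater (overflow 25)
  39÷1 = 39 each, +1 to first 0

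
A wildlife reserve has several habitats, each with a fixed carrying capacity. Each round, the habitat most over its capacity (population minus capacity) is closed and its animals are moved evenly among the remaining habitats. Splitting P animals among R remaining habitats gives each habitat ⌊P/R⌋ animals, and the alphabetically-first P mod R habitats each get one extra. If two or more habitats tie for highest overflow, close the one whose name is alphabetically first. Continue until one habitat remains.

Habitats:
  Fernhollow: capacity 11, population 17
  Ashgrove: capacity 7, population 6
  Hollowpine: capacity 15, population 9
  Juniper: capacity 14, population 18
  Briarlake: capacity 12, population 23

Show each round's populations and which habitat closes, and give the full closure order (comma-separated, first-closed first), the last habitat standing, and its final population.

Closure order: Briarlake, Fernhollow, Juniper, Ashgrove
Last habitat: Hollowpine with 73 animals

Round 1: Ashgrove=6 Briarlake=23 Fernhollow=17 Hollowpine=9 Juniper=18 → close Briarlake (overflow 11)
  23÷4 = 5 each, +1 to first 3
Round 2: Ashgrove=12 Fernhollow=23 Hollowpine=15 Juniper=23 → close Fernhollow (overflow 12)
  23÷3 = 7 each, +1 to first 2
Round 3: Ashgrove=20 Hollowpine=23 Juniper=30 → close Juniper (overflow 16)
  30÷2 = 15 each, +1 to first 0
Round 4: Ashgrove=35 Hollowpine=38 → close Ashgrove (overflow 28)
  35÷1 = 35 each, +1 to first 0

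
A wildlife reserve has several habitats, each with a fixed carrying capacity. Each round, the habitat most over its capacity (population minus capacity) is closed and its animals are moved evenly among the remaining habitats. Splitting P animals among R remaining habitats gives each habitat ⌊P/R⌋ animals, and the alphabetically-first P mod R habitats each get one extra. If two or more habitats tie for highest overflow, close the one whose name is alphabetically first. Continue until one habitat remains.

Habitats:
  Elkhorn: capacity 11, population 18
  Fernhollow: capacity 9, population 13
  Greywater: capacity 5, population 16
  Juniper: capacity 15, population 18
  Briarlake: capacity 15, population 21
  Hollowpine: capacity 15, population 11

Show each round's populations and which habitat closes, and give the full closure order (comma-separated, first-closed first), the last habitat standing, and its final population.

Round 1: Briarlake=21 Elkhorn=18 Fernhollow=13 Greywater=16 Hollowpine=11 Juniper=18 → close Greywater (overflow 11)
  16÷5 = 3 each, +1 to first 1
Round 2: Briarlake=25 Elkhorn=21 Fernhollow=16 Hollowpine=14 Juniper=21 → close Briarlake (overflow 10)
  25÷4 = 6 each, +1 to first 1
Round 3: Elkhorn=28 Fernhollow=22 Hollowpine=20 Juniper=27 → close Elkhorn (overflow 17)
  28÷3 = 9 each, +1 to first 1
Round 4: Fernhollow=32 Hollowpine=29 Juniper=36 → close Fernhollow (overflow 23)
  32÷2 = 16 each, +1 to first 0
Round 5: Hollowpine=45 Juniper=52 → close Juniper (overflow 37)
  52÷1 = 52 each, +1 to first 0

Closure order: Greywater, Briarlake, Elkhorn, Fernhollow, Juniper
Last habitat: Hollowpine with 97 animals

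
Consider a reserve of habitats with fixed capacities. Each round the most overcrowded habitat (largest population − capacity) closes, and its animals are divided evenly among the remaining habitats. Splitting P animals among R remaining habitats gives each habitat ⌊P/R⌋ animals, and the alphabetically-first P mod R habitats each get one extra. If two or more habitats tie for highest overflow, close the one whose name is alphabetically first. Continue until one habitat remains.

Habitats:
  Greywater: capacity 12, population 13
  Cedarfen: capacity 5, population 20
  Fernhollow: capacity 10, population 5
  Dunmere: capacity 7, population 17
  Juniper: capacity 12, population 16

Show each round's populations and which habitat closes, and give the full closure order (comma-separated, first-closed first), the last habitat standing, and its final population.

Closure order: Cedarfen, Dunmere, Juniper, Greywater
Last habitat: Fernhollow with 71 animals

Round 1: Cedarfen=20 Dunmere=17 Fernhollow=5 Greywater=13 Juniper=16 → close Cedarfen (overflow 15)
  20÷4 = 5 each, +1 to first 0
Round 2: Dunmere=22 Fernhollow=10 Greywater=18 Juniper=21 → close Dunmere (overflow 15)
  22÷3 = 7 each, +1 to first 1
Round 3: Fernhollow=18 Greywater=25 Juniper=28 → close Juniper (overflow 16)
  28÷2 = 14 each, +1 to first 0
Round 4: Fernhollow=32 Greywater=39 → close Greywater (overflow 27)
  39÷1 = 39 each, +1 to first 0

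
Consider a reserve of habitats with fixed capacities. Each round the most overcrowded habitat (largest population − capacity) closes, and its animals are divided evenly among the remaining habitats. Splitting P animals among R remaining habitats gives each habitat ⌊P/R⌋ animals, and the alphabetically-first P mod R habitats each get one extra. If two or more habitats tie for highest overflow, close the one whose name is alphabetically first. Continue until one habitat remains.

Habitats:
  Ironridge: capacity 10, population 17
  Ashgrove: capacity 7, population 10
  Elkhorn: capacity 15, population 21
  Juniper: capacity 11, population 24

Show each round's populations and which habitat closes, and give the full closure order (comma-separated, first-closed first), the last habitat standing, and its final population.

Closure order: Juniper, Ironridge, Elkhorn
Last habitat: Ashgrove with 72 animals

Round 1: Ashgrove=10 Elkhorn=21 Ironridge=17 Juniper=24 → close Juniper (overflow 13)
  24÷3 = 8 each, +1 to first 0
Round 2: Ashgrove=18 Elkhorn=29 Ironridge=25 → close Ironridge (overflow 15)
  25÷2 = 12 each, +1 to first 1
Round 3: Ashgrove=31 Elkhorn=41 → close Elkhorn (overflow 26)
  41÷1 = 41 each, +1 to first 0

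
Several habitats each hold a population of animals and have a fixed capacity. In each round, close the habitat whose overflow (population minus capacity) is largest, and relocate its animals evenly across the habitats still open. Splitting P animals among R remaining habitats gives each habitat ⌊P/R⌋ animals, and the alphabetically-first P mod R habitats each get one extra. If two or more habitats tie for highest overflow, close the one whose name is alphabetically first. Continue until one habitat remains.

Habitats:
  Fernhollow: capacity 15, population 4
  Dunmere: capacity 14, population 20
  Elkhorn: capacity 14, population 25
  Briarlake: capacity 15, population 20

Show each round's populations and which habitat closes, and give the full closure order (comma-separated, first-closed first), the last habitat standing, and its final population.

Closure order: Elkhorn, Briarlake, Dunmere
Last habitat: Fernhollow with 69 animals

Round 1: Briarlake=20 Dunmere=20 Elkhorn=25 Fernhollow=4 → close Elkhorn (overflow 11)
  25÷3 = 8 each, +1 to first 1
Round 2: Briarlake=29 Dunmere=28 Fernhollow=12 → close Briarlake (overflow 14)
  29÷2 = 14 each, +1 to first 1
Round 3: Dunmere=43 Fernhollow=26 → close Dunmere (overflow 29)
  43÷1 = 43 each, +1 to first 0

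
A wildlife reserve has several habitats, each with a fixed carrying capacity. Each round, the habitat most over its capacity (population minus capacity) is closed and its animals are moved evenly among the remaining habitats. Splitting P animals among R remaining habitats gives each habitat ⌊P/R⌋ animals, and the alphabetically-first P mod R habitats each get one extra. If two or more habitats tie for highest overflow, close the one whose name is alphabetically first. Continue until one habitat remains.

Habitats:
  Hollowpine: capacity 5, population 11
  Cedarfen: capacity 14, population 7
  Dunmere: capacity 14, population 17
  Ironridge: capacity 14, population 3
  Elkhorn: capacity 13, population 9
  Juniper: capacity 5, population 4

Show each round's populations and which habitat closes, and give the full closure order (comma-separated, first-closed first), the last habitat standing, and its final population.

Closure order: Hollowpine, Dunmere, Juniper, Elkhorn, Cedarfen
Last habitat: Ironridge with 51 animals

Round 1: Cedarfen=7 Dunmere=17 Elkhorn=9 Hollowpine=11 Ironridge=3 Juniper=4 → close Hollowpine (overflow 6)
  11÷5 = 2 each, +1 to first 1
Round 2: Cedarfen=10 Dunmere=19 Elkhorn=11 Ironridge=5 Juniper=6 → close Dunmere (overflow 5)
  19÷4 = 4 each, +1 to first 3
Round 3: Cedarfen=15 Elkhorn=16 Ironridge=10 Juniper=10 → close Juniper (overflow 5)
  10÷3 = 3 each, +1 to first 1
Round 4: Cedarfen=19 Elkhorn=19 Ironridge=13 → close Elkhorn (overflow 6)
  19÷2 = 9 each, +1 to first 1
Round 5: Cedarfen=29 Ironridge=22 → close Cedarfen (overflow 15)
  29÷1 = 29 each, +1 to first 0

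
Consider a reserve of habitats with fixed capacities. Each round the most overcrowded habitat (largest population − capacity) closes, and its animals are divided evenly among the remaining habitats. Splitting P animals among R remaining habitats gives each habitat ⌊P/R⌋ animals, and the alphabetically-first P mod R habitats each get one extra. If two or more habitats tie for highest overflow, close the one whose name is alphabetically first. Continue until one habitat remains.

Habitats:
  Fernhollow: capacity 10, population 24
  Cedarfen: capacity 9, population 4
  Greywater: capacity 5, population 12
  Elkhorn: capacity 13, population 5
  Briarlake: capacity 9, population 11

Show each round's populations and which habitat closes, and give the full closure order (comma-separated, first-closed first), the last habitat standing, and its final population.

Closure order: Fernhollow, Greywater, Briarlake, Cedarfen
Last habitat: Elkhorn with 56 animals

Round 1: Briarlake=11 Cedarfen=4 Elkhorn=5 Fernhollow=24 Greywater=12 → close Fernhollow (overflow 14)
  24÷4 = 6 each, +1 to first 0
Round 2: Briarlake=17 Cedarfen=10 Elkhorn=11 Greywater=18 → close Greywater (overflow 13)
  18÷3 = 6 each, +1 to first 0
Round 3: Briarlake=23 Cedarfen=16 Elkhorn=17 → close Briarlake (overflow 14)
  23÷2 = 11 each, +1 to first 1
Round 4: Cedarfen=28 Elkhorn=28 → close Cedarfen (overflow 19)
  28÷1 = 28 each, +1 to first 0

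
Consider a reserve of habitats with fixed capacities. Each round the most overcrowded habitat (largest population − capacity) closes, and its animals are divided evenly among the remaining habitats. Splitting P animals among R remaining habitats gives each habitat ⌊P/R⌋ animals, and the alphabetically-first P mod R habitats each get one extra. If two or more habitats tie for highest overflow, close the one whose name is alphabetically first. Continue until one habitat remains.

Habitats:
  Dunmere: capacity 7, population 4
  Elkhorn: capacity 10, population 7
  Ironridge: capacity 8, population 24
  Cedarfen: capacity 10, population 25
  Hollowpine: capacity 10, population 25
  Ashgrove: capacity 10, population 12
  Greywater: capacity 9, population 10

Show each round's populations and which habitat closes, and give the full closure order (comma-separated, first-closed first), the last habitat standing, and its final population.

Round 1: Ashgrove=12 Cedarfen=25 Dunmere=4 Elkhorn=7 Greywater=10 Hollowpine=25 Ironridge=24 → close Ironridge (overflow 16)
  24÷6 = 4 each, +1 to first 0
Round 2: Ashgrove=16 Cedarfen=29 Dunmere=8 Elkhorn=11 Greywater=14 Hollowpine=29 → close Cedarfen (overflow 19)
  29÷5 = 5 each, +1 to first 4
Round 3: Ashgrove=22 Dunmere=14 Elkhorn=17 Greywater=20 Hollowpine=34 → close Hollowpine (overflow 24)
  34÷4 = 8 each, +1 to first 2
Round 4: Ashgrove=31 Dunmere=23 Elkhorn=25 Greywater=28 → close Ashgrove (overflow 21)
  31÷3 = 10 each, +1 to first 1
Round 5: Dunmere=34 Elkhorn=35 Greywater=38 → close Greywater (overflow 29)
  38÷2 = 19 each, +1 to first 0
Round 6: Dunmere=53 Elkhorn=54 → close Dunmere (overflow 46)
  53÷1 = 53 each, +1 to first 0

Closure order: Ironridge, Cedarfen, Hollowpine, Ashgrove, Greywater, Dunmere
Last habitat: Elkhorn with 107 animals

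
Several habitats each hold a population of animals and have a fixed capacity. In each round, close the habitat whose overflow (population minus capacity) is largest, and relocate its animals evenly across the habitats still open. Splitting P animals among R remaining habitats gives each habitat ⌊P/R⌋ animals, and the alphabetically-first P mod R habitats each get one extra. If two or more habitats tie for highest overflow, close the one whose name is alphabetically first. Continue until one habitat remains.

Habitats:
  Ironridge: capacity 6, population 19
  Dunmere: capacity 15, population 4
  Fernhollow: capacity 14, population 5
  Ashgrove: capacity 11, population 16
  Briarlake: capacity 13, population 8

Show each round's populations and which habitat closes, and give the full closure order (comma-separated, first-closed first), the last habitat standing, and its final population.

Closure order: Ironridge, Ashgrove, Briarlake, Fernhollow
Last habitat: Dunmere with 52 animals

Round 1: Ashgrove=16 Briarlake=8 Dunmere=4 Fernhollow=5 Ironridge=19 → close Ironridge (overflow 13)
  19÷4 = 4 each, +1 to first 3
Round 2: Ashgrove=21 Briarlake=13 Dunmere=9 Fernhollow=9 → close Ashgrove (overflow 10)
  21÷3 = 7 each, +1 to first 0
Round 3: Briarlake=20 Dunmere=16 Fernhollow=16 → close Briarlake (overflow 7)
  20÷2 = 10 each, +1 to first 0
Round 4: Dunmere=26 Fernhollow=26 → close Fernhollow (overflow 12)
  26÷1 = 26 each, +1 to first 0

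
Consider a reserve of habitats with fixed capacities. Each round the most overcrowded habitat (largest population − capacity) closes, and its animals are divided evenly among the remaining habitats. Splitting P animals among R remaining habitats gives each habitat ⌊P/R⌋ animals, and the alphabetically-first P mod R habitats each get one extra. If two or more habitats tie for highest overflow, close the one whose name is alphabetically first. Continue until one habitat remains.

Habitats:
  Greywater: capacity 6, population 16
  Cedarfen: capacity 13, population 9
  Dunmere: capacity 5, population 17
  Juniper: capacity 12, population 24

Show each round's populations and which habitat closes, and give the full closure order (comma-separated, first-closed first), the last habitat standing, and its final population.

Round 1: Cedarfen=9 Dunmere=17 Greywater=16 Juniper=24 → close Dunmere (overflow 12)
  17÷3 = 5 each, +1 to first 2
Round 2: Cedarfen=15 Greywater=22 Juniper=29 → close Juniper (overflow 17)
  29÷2 = 14 each, +1 to first 1
Round 3: Cedarfen=30 Greywater=36 → close Greywater (overflow 30)
  36÷1 = 36 each, +1 to first 0

Closure order: Dunmere, Juniper, Greywater
Last habitat: Cedarfen with 66 animals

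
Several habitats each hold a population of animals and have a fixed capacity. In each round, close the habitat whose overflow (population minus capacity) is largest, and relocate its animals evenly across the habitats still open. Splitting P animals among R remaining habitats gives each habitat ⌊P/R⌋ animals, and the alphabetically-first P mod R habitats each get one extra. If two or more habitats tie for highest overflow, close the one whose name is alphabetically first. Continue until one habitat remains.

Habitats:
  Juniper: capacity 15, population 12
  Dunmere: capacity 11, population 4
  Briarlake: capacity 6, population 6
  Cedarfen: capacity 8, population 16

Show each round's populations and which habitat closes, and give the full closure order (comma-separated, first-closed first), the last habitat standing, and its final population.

Round 1: Briarlake=6 Cedarfen=16 Dunmere=4 Juniper=12 → close Cedarfen (overflow 8)
  16÷3 = 5 each, +1 to first 1
Round 2: Briarlake=12 Dunmere=9 Juniper=17 → close Briarlake (overflow 6)
  12÷2 = 6 each, +1 to first 0
Round 3: Dunmere=15 Juniper=23 → close Juniper (overflow 8)
  23÷1 = 23 each, +1 to first 0

Closure order: Cedarfen, Briarlake, Juniper
Last habitat: Dunmere with 38 animals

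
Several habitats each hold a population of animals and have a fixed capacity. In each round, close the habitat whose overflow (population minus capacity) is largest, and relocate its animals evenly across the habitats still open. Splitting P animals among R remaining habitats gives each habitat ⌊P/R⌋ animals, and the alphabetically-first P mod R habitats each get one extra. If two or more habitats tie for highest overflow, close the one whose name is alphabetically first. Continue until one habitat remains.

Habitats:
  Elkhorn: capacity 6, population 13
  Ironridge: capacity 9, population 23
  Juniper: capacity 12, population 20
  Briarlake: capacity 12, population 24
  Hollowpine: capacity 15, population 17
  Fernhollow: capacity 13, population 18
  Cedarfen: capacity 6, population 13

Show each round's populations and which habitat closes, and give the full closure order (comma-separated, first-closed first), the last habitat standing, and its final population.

Closure order: Ironridge, Briarlake, Cedarfen, Elkhorn, Fernhollow, Juniper
Last habitat: Hollowpine with 128 animals

Round 1: Briarlake=24 Cedarfen=13 Elkhorn=13 Fernhollow=18 Hollowpine=17 Ironridge=23 Juniper=20 → close Ironridge (overflow 14)
  23÷6 = 3 each, +1 to first 5
Round 2: Briarlake=28 Cedarfen=17 Elkhorn=17 Fernhollow=22 Hollowpine=21 Juniper=23 → close Briarlake (overflow 16)
  28÷5 = 5 each, +1 to first 3
Round 3: Cedarfen=23 Elkhorn=23 Fernhollow=28 Hollowpine=26 Juniper=28 → close Cedarfen (overflow 17)
  23÷4 = 5 each, +1 to first 3
Round 4: Elkhorn=29 Fernhollow=34 Hollowpine=32 Juniper=33 → close Elkhorn (overflow 23)
  29÷3 = 9 each, +1 to first 2
Round 5: Fernhollow=44 Hollowpine=42 Juniper=42 → close Fernhollow (overflow 31)
  44÷2 = 22 each, +1 to first 0
Round 6: Hollowpine=64 Juniper=64 → close Juniper (overflow 52)
  64÷1 = 64 each, +1 to first 0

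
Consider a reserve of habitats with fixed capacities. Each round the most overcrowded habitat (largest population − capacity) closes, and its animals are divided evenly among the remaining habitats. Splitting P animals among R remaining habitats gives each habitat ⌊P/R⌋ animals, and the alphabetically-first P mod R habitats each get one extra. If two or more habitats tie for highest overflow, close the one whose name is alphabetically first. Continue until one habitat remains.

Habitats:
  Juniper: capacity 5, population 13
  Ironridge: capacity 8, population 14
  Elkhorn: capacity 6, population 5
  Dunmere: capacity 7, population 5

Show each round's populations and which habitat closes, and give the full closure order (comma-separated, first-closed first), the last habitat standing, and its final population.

Closure order: Juniper, Ironridge, Dunmere
Last habitat: Elkhorn with 37 animals

Round 1: Dunmere=5 Elkhorn=5 Ironridge=14 Juniper=13 → close Juniper (overflow 8)
  13÷3 = 4 each, +1 to first 1
Round 2: Dunmere=10 Elkhorn=9 Ironridge=18 → close Ironridge (overflow 10)
  18÷2 = 9 each, +1 to first 0
Round 3: Dunmere=19 Elkhorn=18 → close Dunmere (overflow 12)
  19÷1 = 19 each, +1 to first 0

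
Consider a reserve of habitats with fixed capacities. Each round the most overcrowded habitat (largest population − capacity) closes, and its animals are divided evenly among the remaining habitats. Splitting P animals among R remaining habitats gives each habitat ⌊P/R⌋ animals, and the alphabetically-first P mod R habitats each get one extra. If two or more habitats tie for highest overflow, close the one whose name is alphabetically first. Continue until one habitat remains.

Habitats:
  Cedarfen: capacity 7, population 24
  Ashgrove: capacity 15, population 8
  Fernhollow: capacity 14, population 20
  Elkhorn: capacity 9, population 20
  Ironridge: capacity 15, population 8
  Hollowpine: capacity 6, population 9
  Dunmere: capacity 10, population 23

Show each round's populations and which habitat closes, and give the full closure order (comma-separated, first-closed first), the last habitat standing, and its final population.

Round 1: Ashgrove=8 Cedarfen=24 Dunmere=23 Elkhorn=20 Fernhollow=20 Hollowpine=9 Ironridge=8 → close Cedarfen (overflow 17)
  24÷6 = 4 each, +1 to first 0
Round 2: Ashgrove=12 Dunmere=27 Elkhorn=24 Fernhollow=24 Hollowpine=13 Ironridge=12 → close Dunmere (overflow 17)
  27÷5 = 5 each, +1 to first 2
Round 3: Ashgrove=18 Elkhorn=30 Fernhollow=29 Hollowpine=18 Ironridge=17 → close Elkhorn (overflow 21)
  30÷4 = 7 each, +1 to first 2
Round 4: Ashgrove=26 Fernhollow=37 Hollowpine=25 Ironridge=24 → close Fernhollow (overflow 23)
  37÷3 = 12 each, +1 to first 1
Round 5: Ashgrove=39 Hollowpine=37 Ironridge=36 → close Hollowpine (overflow 31)
  37÷2 = 18 each, +1 to first 1
Round 6: Ashgrove=58 Ironridge=54 → close Ashgrove (overflow 43)
  58÷1 = 58 each, +1 to first 0

Closure order: Cedarfen, Dunmere, Elkhorn, Fernhollow, Hollowpine, Ashgrove
Last habitat: Ironridge with 112 animals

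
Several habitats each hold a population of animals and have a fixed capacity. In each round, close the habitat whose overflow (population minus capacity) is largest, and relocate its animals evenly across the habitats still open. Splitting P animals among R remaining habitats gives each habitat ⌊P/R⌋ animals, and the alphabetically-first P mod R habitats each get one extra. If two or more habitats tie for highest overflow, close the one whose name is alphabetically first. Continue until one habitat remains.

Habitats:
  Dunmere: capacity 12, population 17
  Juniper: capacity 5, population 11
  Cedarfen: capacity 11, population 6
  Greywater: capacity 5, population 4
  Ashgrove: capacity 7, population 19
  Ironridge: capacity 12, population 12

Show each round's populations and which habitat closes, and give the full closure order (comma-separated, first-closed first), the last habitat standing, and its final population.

Closure order: Ashgrove, Dunmere, Juniper, Ironridge, Greywater
Last habitat: Cedarfen with 69 animals

Round 1: Ashgrove=19 Cedarfen=6 Dunmere=17 Greywater=4 Ironridge=12 Juniper=11 → close Ashgrove (overflow 12)
  19÷5 = 3 each, +1 to first 4
Round 2: Cedarfen=10 Dunmere=21 Greywater=8 Ironridge=16 Juniper=14 → close Dunmere (overflow 9)
  21÷4 = 5 each, +1 to first 1
Round 3: Cedarfen=16 Greywater=13 Ironridge=21 Juniper=19 → close Juniper (overflow 14)
  19÷3 = 6 each, +1 to first 1
Round 4: Cedarfen=23 Greywater=19 Ironridge=27 → close Ironridge (overflow 15)
  27÷2 = 13 each, +1 to first 1
Round 5: Cedarfen=37 Greywater=32 → close Greywater (overflow 27)
  32÷1 = 32 each, +1 to first 0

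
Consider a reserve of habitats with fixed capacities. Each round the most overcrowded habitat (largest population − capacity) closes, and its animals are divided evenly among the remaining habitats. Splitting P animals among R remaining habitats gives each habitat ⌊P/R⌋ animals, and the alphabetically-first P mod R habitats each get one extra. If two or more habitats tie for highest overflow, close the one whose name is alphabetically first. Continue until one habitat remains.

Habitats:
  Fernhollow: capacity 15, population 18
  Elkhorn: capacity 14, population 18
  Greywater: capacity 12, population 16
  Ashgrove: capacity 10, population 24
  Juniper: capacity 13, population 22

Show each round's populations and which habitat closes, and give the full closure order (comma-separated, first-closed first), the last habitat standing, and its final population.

Closure order: Ashgrove, Juniper, Elkhorn, Greywater
Last habitat: Fernhollow with 98 animals

Round 1: Ashgrove=24 Elkhorn=18 Fernhollow=18 Greywater=16 Juniper=22 → close Ashgrove (overflow 14)
  24÷4 = 6 each, +1 to first 0
Round 2: Elkhorn=24 Fernhollow=24 Greywater=22 Juniper=28 → close Juniper (overflow 15)
  28÷3 = 9 each, +1 to first 1
Round 3: Elkhorn=34 Fernhollow=33 Greywater=31 → close Elkhorn (overflow 20)
  34÷2 = 17 each, +1 to first 0
Round 4: Fernhollow=50 Greywater=48 → close Greywater (overflow 36)
  48÷1 = 48 each, +1 to first 0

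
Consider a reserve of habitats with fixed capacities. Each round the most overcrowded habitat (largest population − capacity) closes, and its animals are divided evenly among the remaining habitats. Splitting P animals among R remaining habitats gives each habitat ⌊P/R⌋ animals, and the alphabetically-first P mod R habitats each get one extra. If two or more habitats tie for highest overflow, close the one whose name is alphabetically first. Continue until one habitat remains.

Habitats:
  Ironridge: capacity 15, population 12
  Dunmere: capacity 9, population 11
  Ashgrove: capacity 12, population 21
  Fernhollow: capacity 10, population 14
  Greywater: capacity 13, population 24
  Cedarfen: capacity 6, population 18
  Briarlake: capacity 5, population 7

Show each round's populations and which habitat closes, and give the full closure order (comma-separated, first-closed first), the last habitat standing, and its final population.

Round 1: Ashgrove=21 Briarlake=7 Cedarfen=18 Dunmere=11 Fernhollow=14 Greywater=24 Ironridge=12 → close Cedarfen (overflow 12)
  18÷6 = 3 each, +1 to first 0
Round 2: Ashgrove=24 Briarlake=10 Dunmere=14 Fernhollow=17 Greywater=27 Ironridge=15 → close Greywater (overflow 14)
  27÷5 = 5 each, +1 to first 2
Round 3: Ashgrove=30 Briarlake=16 Dunmere=19 Fernhollow=22 Ironridge=20 → close Ashgrove (overflow 18)
  30÷4 = 7 each, +1 to first 2
Round 4: Briarlake=24 Dunmere=27 Fernhollow=29 Ironridge=27 → close Briarlake (overflow 19)
  24÷3 = 8 each, +1 to first 0
Round 5: Dunmere=35 Fernhollow=37 Ironridge=35 → close Fernhollow (overflow 27)
  37÷2 = 18 each, +1 to first 1
Round 6: Dunmere=54 Ironridge=53 → close Dunmere (overflow 45)
  54÷1 = 54 each, +1 to first 0

Closure order: Cedarfen, Greywater, Ashgrove, Briarlake, Fernhollow, Dunmere
Last habitat: Ironridge with 107 animals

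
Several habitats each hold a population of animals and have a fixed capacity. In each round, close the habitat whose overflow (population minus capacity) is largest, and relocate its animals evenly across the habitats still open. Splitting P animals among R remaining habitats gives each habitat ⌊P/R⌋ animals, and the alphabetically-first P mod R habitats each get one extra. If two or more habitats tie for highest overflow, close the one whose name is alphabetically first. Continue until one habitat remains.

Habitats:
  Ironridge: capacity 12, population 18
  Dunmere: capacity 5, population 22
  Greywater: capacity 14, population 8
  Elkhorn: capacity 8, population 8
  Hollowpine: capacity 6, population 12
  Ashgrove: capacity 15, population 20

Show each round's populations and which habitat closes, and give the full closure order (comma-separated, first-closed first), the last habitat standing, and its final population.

Closure order: Dunmere, Ashgrove, Hollowpine, Ironridge, Elkhorn
Last habitat: Greywater with 88 animals

Round 1: Ashgrove=20 Dunmere=22 Elkhorn=8 Greywater=8 Hollowpine=12 Ironridge=18 → close Dunmere (overflow 17)
  22÷5 = 4 each, +1 to first 2
Round 2: Ashgrove=25 Elkhorn=13 Greywater=12 Hollowpine=16 Ironridge=22 → close Ashgrove (overflow 10)
  25÷4 = 6 each, +1 to first 1
Round 3: Elkhorn=20 Greywater=18 Hollowpine=22 Ironridge=28 → close Hollowpine (overflow 16)
  22÷3 = 7 each, +1 to first 1
Round 4: Elkhorn=28 Greywater=25 Ironridge=35 → close Ironridge (overflow 23)
  35÷2 = 17 each, +1 to first 1
Round 5: Elkhorn=46 Greywater=42 → close Elkhorn (overflow 38)
  46÷1 = 46 each, +1 to first 0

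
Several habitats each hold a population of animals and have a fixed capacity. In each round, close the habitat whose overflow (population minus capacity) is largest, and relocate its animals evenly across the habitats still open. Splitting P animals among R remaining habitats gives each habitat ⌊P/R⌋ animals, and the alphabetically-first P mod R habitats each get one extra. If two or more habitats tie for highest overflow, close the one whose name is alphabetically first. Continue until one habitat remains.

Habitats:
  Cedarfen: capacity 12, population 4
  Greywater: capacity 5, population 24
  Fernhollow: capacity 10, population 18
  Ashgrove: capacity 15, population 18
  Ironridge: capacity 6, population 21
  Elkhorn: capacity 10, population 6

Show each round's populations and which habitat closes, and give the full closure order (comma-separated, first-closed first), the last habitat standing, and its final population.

Round 1: Ashgrove=18 Cedarfen=4 Elkhorn=6 Fernhollow=18 Greywater=24 Ironridge=21 → close Greywater (overflow 19)
  24÷5 = 4 each, +1 to first 4
Round 2: Ashgrove=23 Cedarfen=9 Elkhorn=11 Fernhollow=23 Ironridge=25 → close Ironridge (overflow 19)
  25÷4 = 6 each, +1 to first 1
Round 3: Ashgrove=30 Cedarfen=15 Elkhorn=17 Fernhollow=29 → close Fernhollow (overflow 19)
  29÷3 = 9 each, +1 to first 2
Round 4: Ashgrove=40 Cedarfen=25 Elkhorn=26 → close Ashgrove (overflow 25)
  40÷2 = 20 each, +1 to first 0
Round 5: Cedarfen=45 Elkhorn=46 → close Elkhorn (overflow 36)
  46÷1 = 46 each, +1 to first 0

Closure order: Greywater, Ironridge, Fernhollow, Ashgrove, Elkhorn
Last habitat: Cedarfen with 91 animals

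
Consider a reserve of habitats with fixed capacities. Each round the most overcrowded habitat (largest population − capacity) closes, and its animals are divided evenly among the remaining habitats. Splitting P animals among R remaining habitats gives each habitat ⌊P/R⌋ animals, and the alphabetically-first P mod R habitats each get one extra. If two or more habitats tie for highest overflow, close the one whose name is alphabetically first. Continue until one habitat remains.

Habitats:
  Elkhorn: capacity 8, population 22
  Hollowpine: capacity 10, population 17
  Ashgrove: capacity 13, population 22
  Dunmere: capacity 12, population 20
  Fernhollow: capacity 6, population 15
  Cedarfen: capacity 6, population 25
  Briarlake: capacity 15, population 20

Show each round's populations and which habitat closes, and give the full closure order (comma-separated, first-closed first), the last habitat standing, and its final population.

Round 1: Ashgrove=22 Briarlake=20 Cedarfen=25 Dunmere=20 Elkhorn=22 Fernhollow=15 Hollowpine=17 → close Cedarfen (overflow 19)
  25÷6 = 4 each, +1 to first 1
Round 2: Ashgrove=27 Briarlake=24 Dunmere=24 Elkhorn=26 Fernhollow=19 Hollowpine=21 → close Elkhorn (overflow 18)
  26÷5 = 5 each, +1 to first 1
Round 3: Ashgrove=33 Briarlake=29 Dunmere=29 Fernhollow=24 Hollowpine=26 → close Ashgrove (overflow 20)
  33÷4 = 8 each, +1 to first 1
Round 4: Briarlake=38 Dunmere=37 Fernhollow=32 Hollowpine=34 → close Fernhollow (overflow 26)
  32÷3 = 10 each, +1 to first 2
Round 5: Briarlake=49 Dunmere=48 Hollowpine=44 → close Dunmere (overflow 36)
  48÷2 = 24 each, +1 to first 0
Round 6: Briarlake=73 Hollowpine=68 → close Briarlake (overflow 58)
  73÷1 = 73 each, +1 to first 0

Closure order: Cedarfen, Elkhorn, Ashgrove, Fernhollow, Dunmere, Briarlake
Last habitat: Hollowpine with 141 animals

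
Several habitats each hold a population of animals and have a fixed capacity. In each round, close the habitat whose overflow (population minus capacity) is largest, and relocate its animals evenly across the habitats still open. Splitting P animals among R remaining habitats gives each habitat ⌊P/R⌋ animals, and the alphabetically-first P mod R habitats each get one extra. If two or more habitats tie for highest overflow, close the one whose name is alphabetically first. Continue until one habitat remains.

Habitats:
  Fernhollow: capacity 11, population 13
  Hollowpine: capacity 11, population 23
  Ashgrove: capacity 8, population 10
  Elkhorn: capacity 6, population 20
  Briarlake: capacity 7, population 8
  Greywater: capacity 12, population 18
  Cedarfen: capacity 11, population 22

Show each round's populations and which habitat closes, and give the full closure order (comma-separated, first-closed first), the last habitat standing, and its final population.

Round 1: Ashgrove=10 Briarlake=8 Cedarfen=22 Elkhorn=20 Fernhollow=13 Greywater=18 Hollowpine=23 → close Elkhorn (overflow 14)
  20÷6 = 3 each, +1 to first 2
Round 2: Ashgrove=14 Briarlake=12 Cedarfen=25 Fernhollow=16 Greywater=21 Hollowpine=26 → close Hollowpine (overflow 15)
  26÷5 = 5 each, +1 to first 1
Round 3: Ashgrove=20 Briarlake=17 Cedarfen=30 Fernhollow=21 Greywater=26 → close Cedarfen (overflow 19)
  30÷4 = 7 each, +1 to first 2
Round 4: Ashgrove=28 Briarlake=25 Fernhollow=28 Greywater=33 → close Greywater (overflow 21)
  33÷3 = 11 each, +1 to first 0
Round 5: Ashgrove=39 Briarlake=36 Fernhollow=39 → close Ashgrove (overflow 31)
  39÷2 = 19 each, +1 to first 1
Round 6: Briarlake=56 Fernhollow=58 → close Briarlake (overflow 49)
  56÷1 = 56 each, +1 to first 0

Closure order: Elkhorn, Hollowpine, Cedarfen, Greywater, Ashgrove, Briarlake
Last habitat: Fernhollow with 114 animals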